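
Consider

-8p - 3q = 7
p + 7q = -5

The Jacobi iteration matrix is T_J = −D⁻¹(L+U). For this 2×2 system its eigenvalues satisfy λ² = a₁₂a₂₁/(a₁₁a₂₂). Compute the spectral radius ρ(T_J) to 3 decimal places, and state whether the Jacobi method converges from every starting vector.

a₁₂a₂₁/(a₁₁a₂₂) = (-3)·(1) / ((-8)·(7)) = 0.053571
ρ = √|0.053571| = √0.053571 = 0.231
ρ < 1, so Jacobi converges

0.231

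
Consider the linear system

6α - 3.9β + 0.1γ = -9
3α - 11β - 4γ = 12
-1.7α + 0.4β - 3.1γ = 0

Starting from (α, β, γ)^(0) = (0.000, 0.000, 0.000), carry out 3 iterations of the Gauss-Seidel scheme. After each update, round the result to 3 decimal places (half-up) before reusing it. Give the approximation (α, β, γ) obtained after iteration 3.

Iteration 1:
  α = (-9 - (-3.9)·0.000 - (0.1)·0.000) / (6) = -1.500
  β = (12 - (3)·-1.500 - (-4)·0.000) / (-11) = -1.500
  γ = (0 - (-1.7)·-1.500 - (0.4)·-1.500) / (-3.1) = 0.629
Iteration 2:
  α = (-9 - (-3.9)·-1.500 - (0.1)·0.629) / (6) = -2.485
  β = (12 - (3)·-2.485 - (-4)·0.629) / (-11) = -1.997
  γ = (0 - (-1.7)·-2.485 - (0.4)·-1.997) / (-3.1) = 1.105
Iteration 3:
  α = (-9 - (-3.9)·-1.997 - (0.1)·1.105) / (6) = -2.816
  β = (12 - (3)·-2.816 - (-4)·1.105) / (-11) = -2.261
  γ = (0 - (-1.7)·-2.816 - (0.4)·-2.261) / (-3.1) = 1.253

(-2.816, -2.261, 1.253)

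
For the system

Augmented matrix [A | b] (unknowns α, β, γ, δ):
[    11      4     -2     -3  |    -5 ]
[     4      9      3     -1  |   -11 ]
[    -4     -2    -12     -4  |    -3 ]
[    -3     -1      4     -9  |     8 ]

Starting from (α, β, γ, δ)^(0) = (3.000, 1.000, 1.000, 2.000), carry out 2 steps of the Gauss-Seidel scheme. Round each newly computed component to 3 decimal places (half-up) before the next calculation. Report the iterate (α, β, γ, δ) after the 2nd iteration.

Iteration 1:
  α = (-5 - (4)·1.000 - (-2)·1.000 - (-3)·2.000) / (11) = -0.091
  β = (-11 - (4)·-0.091 - (3)·1.000 - (-1)·2.000) / (9) = -1.293
  γ = (-3 - (-4)·-0.091 - (-2)·-1.293 - (-4)·2.000) / (-12) = -0.171
  δ = (8 - (-3)·-0.091 - (-1)·-1.293 - (4)·-0.171) / (-9) = -0.791
Iteration 2:
  α = (-5 - (4)·-1.293 - (-2)·-0.171 - (-3)·-0.791) / (11) = -0.231
  β = (-11 - (4)·-0.231 - (3)·-0.171 - (-1)·-0.791) / (9) = -1.150
  γ = (-3 - (-4)·-0.231 - (-2)·-1.150 - (-4)·-0.791) / (-12) = 0.782
  δ = (8 - (-3)·-0.231 - (-1)·-1.150 - (4)·0.782) / (-9) = -0.337

(-0.231, -1.150, 0.782, -0.337)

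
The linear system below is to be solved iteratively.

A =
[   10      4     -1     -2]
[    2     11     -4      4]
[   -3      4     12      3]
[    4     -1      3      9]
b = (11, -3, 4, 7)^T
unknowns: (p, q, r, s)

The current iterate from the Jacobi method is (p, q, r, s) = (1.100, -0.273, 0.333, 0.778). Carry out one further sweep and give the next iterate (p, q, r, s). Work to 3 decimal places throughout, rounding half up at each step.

(1.398, -0.635, 0.505, 0.148)

One sweep:
  p = (11 - (4)·-0.273 - (-1)·0.333 - (-2)·0.778) / (10) = 1.398
  q = (-3 - (2)·1.100 - (-4)·0.333 - (4)·0.778) / (11) = -0.635
  r = (4 - (-3)·1.100 - (4)·-0.273 - (3)·0.778) / (12) = 0.505
  s = (7 - (4)·1.100 - (-1)·-0.273 - (3)·0.333) / (9) = 0.148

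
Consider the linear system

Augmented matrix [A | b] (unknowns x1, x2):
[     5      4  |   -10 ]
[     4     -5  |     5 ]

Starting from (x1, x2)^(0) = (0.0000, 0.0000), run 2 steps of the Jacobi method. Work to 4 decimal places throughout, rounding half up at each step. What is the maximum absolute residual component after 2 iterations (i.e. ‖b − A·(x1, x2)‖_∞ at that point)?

Iteration 1:
  x1 = (-10 - (4)·0.0000) / (5) = -2.0000
  x2 = (5 - (4)·0.0000) / (-5) = -1.0000
Iteration 2:
  x1 = (-10 - (4)·-1.0000) / (5) = -1.2000
  x2 = (5 - (4)·-2.0000) / (-5) = -2.6000
Residual b − A·x = (6.4000, -3.2000); ∞-norm = 6.4000

6.4000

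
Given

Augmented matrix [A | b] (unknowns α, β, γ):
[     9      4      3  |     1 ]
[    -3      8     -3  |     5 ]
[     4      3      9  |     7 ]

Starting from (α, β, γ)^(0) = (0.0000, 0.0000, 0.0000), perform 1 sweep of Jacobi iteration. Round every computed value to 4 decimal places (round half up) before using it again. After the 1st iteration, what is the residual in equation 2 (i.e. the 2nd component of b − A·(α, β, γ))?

Iteration 1:
  α = (1 - (4)·0.0000 - (3)·0.0000) / (9) = 0.1111
  β = (5 - (-3)·0.0000 - (-3)·0.0000) / (8) = 0.6250
  γ = (7 - (4)·0.0000 - (3)·0.0000) / (9) = 0.7778
Residual b − A·x = (-4.8333, 2.6667, -2.3196)

2.6667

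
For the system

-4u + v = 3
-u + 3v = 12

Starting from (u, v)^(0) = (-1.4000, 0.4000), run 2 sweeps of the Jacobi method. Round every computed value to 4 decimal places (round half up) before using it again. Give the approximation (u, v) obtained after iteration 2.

Iteration 1:
  u = (3 - (1)·0.4000) / (-4) = -0.6500
  v = (12 - (-1)·-1.4000) / (3) = 3.5333
Iteration 2:
  u = (3 - (1)·3.5333) / (-4) = 0.1333
  v = (12 - (-1)·-0.6500) / (3) = 3.7833

(0.1333, 3.7833)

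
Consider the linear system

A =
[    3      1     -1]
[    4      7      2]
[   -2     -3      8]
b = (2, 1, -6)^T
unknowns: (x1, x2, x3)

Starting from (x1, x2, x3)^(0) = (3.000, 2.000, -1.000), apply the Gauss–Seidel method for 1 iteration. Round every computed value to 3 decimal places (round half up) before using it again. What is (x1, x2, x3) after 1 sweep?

Iteration 1:
  x1 = (2 - (1)·2.000 - (-1)·-1.000) / (3) = -0.333
  x2 = (1 - (4)·-0.333 - (2)·-1.000) / (7) = 0.619
  x3 = (-6 - (-2)·-0.333 - (-3)·0.619) / (8) = -0.601

(-0.333, 0.619, -0.601)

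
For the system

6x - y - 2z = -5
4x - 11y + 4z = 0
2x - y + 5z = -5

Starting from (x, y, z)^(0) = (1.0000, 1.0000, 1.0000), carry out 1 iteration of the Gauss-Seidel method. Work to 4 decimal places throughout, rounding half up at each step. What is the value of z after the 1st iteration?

-0.8182

Iteration 1:
  x = (-5 - (-1)·1.0000 - (-2)·1.0000) / (6) = -0.3333
  y = (0 - (4)·-0.3333 - (4)·1.0000) / (-11) = 0.2424
  z = (-5 - (2)·-0.3333 - (-1)·0.2424) / (5) = -0.8182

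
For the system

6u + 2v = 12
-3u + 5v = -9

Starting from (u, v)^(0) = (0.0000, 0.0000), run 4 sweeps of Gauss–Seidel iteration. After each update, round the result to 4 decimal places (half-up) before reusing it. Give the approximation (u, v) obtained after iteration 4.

Iteration 1:
  u = (12 - (2)·0.0000) / (6) = 2.0000
  v = (-9 - (-3)·2.0000) / (5) = -0.6000
Iteration 2:
  u = (12 - (2)·-0.6000) / (6) = 2.2000
  v = (-9 - (-3)·2.2000) / (5) = -0.4800
Iteration 3:
  u = (12 - (2)·-0.4800) / (6) = 2.1600
  v = (-9 - (-3)·2.1600) / (5) = -0.5040
Iteration 4:
  u = (12 - (2)·-0.5040) / (6) = 2.1680
  v = (-9 - (-3)·2.1680) / (5) = -0.4992

(2.1680, -0.4992)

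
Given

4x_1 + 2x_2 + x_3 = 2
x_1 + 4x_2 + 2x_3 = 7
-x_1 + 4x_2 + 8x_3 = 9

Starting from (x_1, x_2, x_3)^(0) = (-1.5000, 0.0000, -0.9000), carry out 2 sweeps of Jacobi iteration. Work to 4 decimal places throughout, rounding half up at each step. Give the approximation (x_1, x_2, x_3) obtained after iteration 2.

Iteration 1:
  x_1 = (2 - (2)·0.0000 - (1)·-0.9000) / (4) = 0.7250
  x_2 = (7 - (1)·-1.5000 - (2)·-0.9000) / (4) = 2.5750
  x_3 = (9 - (-1)·-1.5000 - (4)·0.0000) / (8) = 0.9375
Iteration 2:
  x_1 = (2 - (2)·2.5750 - (1)·0.9375) / (4) = -1.0219
  x_2 = (7 - (1)·0.7250 - (2)·0.9375) / (4) = 1.1000
  x_3 = (9 - (-1)·0.7250 - (4)·2.5750) / (8) = -0.0719

(-1.0219, 1.1000, -0.0719)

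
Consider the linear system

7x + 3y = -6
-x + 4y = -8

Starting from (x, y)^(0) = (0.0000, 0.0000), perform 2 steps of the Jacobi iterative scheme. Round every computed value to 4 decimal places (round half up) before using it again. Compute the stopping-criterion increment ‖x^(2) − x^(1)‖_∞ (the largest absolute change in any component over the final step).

Iteration 1:
  x = (-6 - (3)·0.0000) / (7) = -0.8571
  y = (-8 - (-1)·0.0000) / (4) = -2.0000
Iteration 2:
  x = (-6 - (3)·-2.0000) / (7) = 0.0000
  y = (-8 - (-1)·-0.8571) / (4) = -2.2143
Change: (0.8571, -0.2143) → max |·| = 0.8571

0.8571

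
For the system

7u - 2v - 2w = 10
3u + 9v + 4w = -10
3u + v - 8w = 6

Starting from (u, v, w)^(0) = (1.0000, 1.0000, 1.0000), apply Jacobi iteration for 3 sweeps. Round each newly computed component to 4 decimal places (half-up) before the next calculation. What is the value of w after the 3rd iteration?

-0.6518

Iteration 1:
  u = (10 - (-2)·1.0000 - (-2)·1.0000) / (7) = 2.0000
  v = (-10 - (3)·1.0000 - (4)·1.0000) / (9) = -1.8889
  w = (6 - (3)·1.0000 - (1)·1.0000) / (-8) = -0.2500
Iteration 2:
  u = (10 - (-2)·-1.8889 - (-2)·-0.2500) / (7) = 0.8175
  v = (-10 - (3)·2.0000 - (4)·-0.2500) / (9) = -1.6667
  w = (6 - (3)·2.0000 - (1)·-1.8889) / (-8) = -0.2361
Iteration 3:
  u = (10 - (-2)·-1.6667 - (-2)·-0.2361) / (7) = 0.8849
  v = (-10 - (3)·0.8175 - (4)·-0.2361) / (9) = -1.2787
  w = (6 - (3)·0.8175 - (1)·-1.6667) / (-8) = -0.6518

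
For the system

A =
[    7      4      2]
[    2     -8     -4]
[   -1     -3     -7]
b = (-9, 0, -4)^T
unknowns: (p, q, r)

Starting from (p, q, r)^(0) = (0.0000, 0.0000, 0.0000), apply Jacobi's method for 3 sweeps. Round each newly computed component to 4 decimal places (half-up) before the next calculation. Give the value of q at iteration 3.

Iteration 1:
  p = (-9 - (4)·0.0000 - (2)·0.0000) / (7) = -1.2857
  q = (0 - (2)·0.0000 - (-4)·0.0000) / (-8) = 0.0000
  r = (-4 - (-1)·0.0000 - (-3)·0.0000) / (-7) = 0.5714
Iteration 2:
  p = (-9 - (4)·0.0000 - (2)·0.5714) / (7) = -1.4490
  q = (0 - (2)·-1.2857 - (-4)·0.5714) / (-8) = -0.6071
  r = (-4 - (-1)·-1.2857 - (-3)·0.0000) / (-7) = 0.7551
Iteration 3:
  p = (-9 - (4)·-0.6071 - (2)·0.7551) / (7) = -1.1545
  q = (0 - (2)·-1.4490 - (-4)·0.7551) / (-8) = -0.7398
  r = (-4 - (-1)·-1.4490 - (-3)·-0.6071) / (-7) = 1.0386

-0.7398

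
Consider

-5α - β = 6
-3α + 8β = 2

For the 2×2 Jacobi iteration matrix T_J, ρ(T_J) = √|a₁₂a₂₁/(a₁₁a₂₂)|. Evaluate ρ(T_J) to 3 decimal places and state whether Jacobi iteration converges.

0.274

a₁₂a₂₁/(a₁₁a₂₂) = (-1)·(-3) / ((-5)·(8)) = -0.075000
ρ = √|-0.075000| = √0.075000 = 0.274
ρ < 1, so Jacobi converges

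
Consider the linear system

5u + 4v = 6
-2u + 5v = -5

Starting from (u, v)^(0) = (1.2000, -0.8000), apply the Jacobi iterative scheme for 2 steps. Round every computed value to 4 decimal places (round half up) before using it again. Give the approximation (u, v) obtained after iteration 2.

Iteration 1:
  u = (6 - (4)·-0.8000) / (5) = 1.8400
  v = (-5 - (-2)·1.2000) / (5) = -0.5200
Iteration 2:
  u = (6 - (4)·-0.5200) / (5) = 1.6160
  v = (-5 - (-2)·1.8400) / (5) = -0.2640

(1.6160, -0.2640)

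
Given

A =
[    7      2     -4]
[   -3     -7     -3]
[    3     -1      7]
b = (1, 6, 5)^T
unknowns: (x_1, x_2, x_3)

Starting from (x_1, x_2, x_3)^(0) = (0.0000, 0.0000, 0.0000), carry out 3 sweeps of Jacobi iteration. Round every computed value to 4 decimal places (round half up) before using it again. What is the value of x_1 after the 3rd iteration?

Iteration 1:
  x_1 = (1 - (2)·0.0000 - (-4)·0.0000) / (7) = 0.1429
  x_2 = (6 - (-3)·0.0000 - (-3)·0.0000) / (-7) = -0.8571
  x_3 = (5 - (3)·0.0000 - (-1)·0.0000) / (7) = 0.7143
Iteration 2:
  x_1 = (1 - (2)·-0.8571 - (-4)·0.7143) / (7) = 0.7959
  x_2 = (6 - (-3)·0.1429 - (-3)·0.7143) / (-7) = -1.2245
  x_3 = (5 - (3)·0.1429 - (-1)·-0.8571) / (7) = 0.5306
Iteration 3:
  x_1 = (1 - (2)·-1.2245 - (-4)·0.5306) / (7) = 0.7959
  x_2 = (6 - (-3)·0.7959 - (-3)·0.5306) / (-7) = -1.4256
  x_3 = (5 - (3)·0.7959 - (-1)·-1.2245) / (7) = 0.1983

0.7959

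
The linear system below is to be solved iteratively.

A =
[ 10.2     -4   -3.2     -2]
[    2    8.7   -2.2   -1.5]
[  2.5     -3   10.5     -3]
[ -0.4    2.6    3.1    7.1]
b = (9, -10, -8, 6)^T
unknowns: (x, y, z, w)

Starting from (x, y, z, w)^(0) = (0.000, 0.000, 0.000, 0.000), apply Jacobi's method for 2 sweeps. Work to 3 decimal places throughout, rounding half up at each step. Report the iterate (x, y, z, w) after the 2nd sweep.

(0.358, -1.399, -1.059, 1.648)

Iteration 1:
  x = (9 - (-4)·0.000 - (-3.2)·0.000 - (-2)·0.000) / (10.2) = 0.882
  y = (-10 - (2)·0.000 - (-2.2)·0.000 - (-1.5)·0.000) / (8.7) = -1.149
  z = (-8 - (2.5)·0.000 - (-3)·0.000 - (-3)·0.000) / (10.5) = -0.762
  w = (6 - (-0.4)·0.000 - (2.6)·0.000 - (3.1)·0.000) / (7.1) = 0.845
Iteration 2:
  x = (9 - (-4)·-1.149 - (-3.2)·-0.762 - (-2)·0.845) / (10.2) = 0.358
  y = (-10 - (2)·0.882 - (-2.2)·-0.762 - (-1.5)·0.845) / (8.7) = -1.399
  z = (-8 - (2.5)·0.882 - (-3)·-1.149 - (-3)·0.845) / (10.5) = -1.059
  w = (6 - (-0.4)·0.882 - (2.6)·-1.149 - (3.1)·-0.762) / (7.1) = 1.648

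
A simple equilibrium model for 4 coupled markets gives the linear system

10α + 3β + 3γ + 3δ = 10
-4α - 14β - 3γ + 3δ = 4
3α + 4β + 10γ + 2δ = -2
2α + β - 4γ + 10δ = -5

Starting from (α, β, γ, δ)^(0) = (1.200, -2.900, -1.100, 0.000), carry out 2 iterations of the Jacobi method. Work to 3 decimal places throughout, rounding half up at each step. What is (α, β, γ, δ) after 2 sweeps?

(1.205, -1.234, -0.525, -0.661)

Iteration 1:
  α = (10 - (3)·-2.900 - (3)·-1.100 - (3)·0.000) / (10) = 2.200
  β = (4 - (-4)·1.200 - (-3)·-1.100 - (3)·0.000) / (-14) = -0.393
  γ = (-2 - (3)·1.200 - (4)·-2.900 - (2)·0.000) / (10) = 0.600
  δ = (-5 - (2)·1.200 - (1)·-2.900 - (-4)·-1.100) / (10) = -0.890
Iteration 2:
  α = (10 - (3)·-0.393 - (3)·0.600 - (3)·-0.890) / (10) = 1.205
  β = (4 - (-4)·2.200 - (-3)·0.600 - (3)·-0.890) / (-14) = -1.234
  γ = (-2 - (3)·2.200 - (4)·-0.393 - (2)·-0.890) / (10) = -0.525
  δ = (-5 - (2)·2.200 - (1)·-0.393 - (-4)·0.600) / (10) = -0.661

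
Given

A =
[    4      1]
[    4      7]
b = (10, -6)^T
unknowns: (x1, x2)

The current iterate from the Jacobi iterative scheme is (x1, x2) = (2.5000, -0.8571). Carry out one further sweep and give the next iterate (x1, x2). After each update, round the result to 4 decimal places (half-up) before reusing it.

(2.7143, -2.2857)

One sweep:
  x1 = (10 - (1)·-0.8571) / (4) = 2.7143
  x2 = (-6 - (4)·2.5000) / (7) = -2.2857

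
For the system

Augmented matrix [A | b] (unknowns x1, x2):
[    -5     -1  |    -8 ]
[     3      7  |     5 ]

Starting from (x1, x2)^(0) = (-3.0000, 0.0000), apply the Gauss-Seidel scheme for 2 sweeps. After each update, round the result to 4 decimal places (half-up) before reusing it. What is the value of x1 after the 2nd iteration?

1.5943

Iteration 1:
  x1 = (-8 - (-1)·0.0000) / (-5) = 1.6000
  x2 = (5 - (3)·1.6000) / (7) = 0.0286
Iteration 2:
  x1 = (-8 - (-1)·0.0286) / (-5) = 1.5943
  x2 = (5 - (3)·1.5943) / (7) = 0.0310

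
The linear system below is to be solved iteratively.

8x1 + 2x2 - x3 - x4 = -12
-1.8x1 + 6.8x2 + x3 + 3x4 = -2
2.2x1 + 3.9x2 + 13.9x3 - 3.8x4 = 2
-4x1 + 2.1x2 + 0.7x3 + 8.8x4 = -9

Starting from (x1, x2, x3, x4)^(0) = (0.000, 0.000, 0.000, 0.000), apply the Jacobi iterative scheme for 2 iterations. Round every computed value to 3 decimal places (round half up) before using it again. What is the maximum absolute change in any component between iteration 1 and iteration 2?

Iteration 1:
  x1 = (-12 - (2)·0.000 - (-1)·0.000 - (-1)·0.000) / (8) = -1.500
  x2 = (-2 - (-1.8)·0.000 - (1)·0.000 - (3)·0.000) / (6.8) = -0.294
  x3 = (2 - (2.2)·0.000 - (3.9)·0.000 - (-3.8)·0.000) / (13.9) = 0.144
  x4 = (-9 - (-4)·0.000 - (2.1)·0.000 - (0.7)·0.000) / (8.8) = -1.023
Iteration 2:
  x1 = (-12 - (2)·-0.294 - (-1)·0.144 - (-1)·-1.023) / (8) = -1.536
  x2 = (-2 - (-1.8)·-1.500 - (1)·0.144 - (3)·-1.023) / (6.8) = -0.261
  x3 = (2 - (2.2)·-1.500 - (3.9)·-0.294 - (-3.8)·-1.023) / (13.9) = 0.184
  x4 = (-9 - (-4)·-1.500 - (2.1)·-0.294 - (0.7)·0.144) / (8.8) = -1.646
Change: (-0.036, 0.033, 0.040, -0.623) → max |·| = 0.623

0.623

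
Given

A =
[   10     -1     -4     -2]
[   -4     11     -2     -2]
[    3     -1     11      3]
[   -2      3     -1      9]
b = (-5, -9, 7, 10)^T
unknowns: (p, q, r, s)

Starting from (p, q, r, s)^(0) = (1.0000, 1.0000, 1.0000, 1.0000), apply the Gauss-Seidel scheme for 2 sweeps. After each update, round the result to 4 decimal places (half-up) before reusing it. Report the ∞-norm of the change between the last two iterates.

Iteration 1:
  p = (-5 - (-1)·1.0000 - (-4)·1.0000 - (-2)·1.0000) / (10) = 0.2000
  q = (-9 - (-4)·0.2000 - (-2)·1.0000 - (-2)·1.0000) / (11) = -0.3818
  r = (7 - (3)·0.2000 - (-1)·-0.3818 - (3)·1.0000) / (11) = 0.2744
  s = (10 - (-2)·0.2000 - (3)·-0.3818 - (-1)·0.2744) / (9) = 1.3133
Iteration 2:
  p = (-5 - (-1)·-0.3818 - (-4)·0.2744 - (-2)·1.3133) / (10) = -0.1658
  q = (-9 - (-4)·-0.1658 - (-2)·0.2744 - (-2)·1.3133) / (11) = -0.5898
  r = (7 - (3)·-0.1658 - (-1)·-0.5898 - (3)·1.3133) / (11) = 0.2698
  s = (10 - (-2)·-0.1658 - (3)·-0.5898 - (-1)·0.2698) / (9) = 1.3008
Change: (-0.3658, -0.2080, -0.0046, -0.0125) → max |·| = 0.3658

0.3658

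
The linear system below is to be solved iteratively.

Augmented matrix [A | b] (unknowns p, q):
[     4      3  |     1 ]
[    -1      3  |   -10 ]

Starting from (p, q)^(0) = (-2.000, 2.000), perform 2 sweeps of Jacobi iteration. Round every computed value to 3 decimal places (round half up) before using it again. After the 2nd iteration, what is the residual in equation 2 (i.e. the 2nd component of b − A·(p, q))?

Iteration 1:
  p = (1 - (3)·2.000) / (4) = -1.250
  q = (-10 - (-1)·-2.000) / (3) = -4.000
Iteration 2:
  p = (1 - (3)·-4.000) / (4) = 3.250
  q = (-10 - (-1)·-1.250) / (3) = -3.750
Residual b − A·x = (-0.750, 4.500)

4.500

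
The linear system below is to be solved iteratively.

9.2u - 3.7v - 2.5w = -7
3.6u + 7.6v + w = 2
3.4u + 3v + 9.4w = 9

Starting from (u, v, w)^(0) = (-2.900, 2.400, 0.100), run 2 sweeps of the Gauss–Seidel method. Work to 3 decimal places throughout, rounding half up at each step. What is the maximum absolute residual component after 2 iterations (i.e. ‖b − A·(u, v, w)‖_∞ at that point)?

1.339

Iteration 1:
  u = (-7 - (-3.7)·2.400 - (-2.5)·0.100) / (9.2) = 0.232
  v = (2 - (3.6)·0.232 - (1)·0.100) / (7.6) = 0.140
  w = (9 - (3.4)·0.232 - (3)·0.140) / (9.4) = 0.829
Iteration 2:
  u = (-7 - (-3.7)·0.140 - (-2.5)·0.829) / (9.2) = -0.479
  v = (2 - (3.6)·-0.479 - (1)·0.829) / (7.6) = 0.381
  w = (9 - (3.4)·-0.479 - (3)·0.381) / (9.4) = 1.009
Residual b − A·x = (1.339, -0.180, 0.001); ∞-norm = 1.339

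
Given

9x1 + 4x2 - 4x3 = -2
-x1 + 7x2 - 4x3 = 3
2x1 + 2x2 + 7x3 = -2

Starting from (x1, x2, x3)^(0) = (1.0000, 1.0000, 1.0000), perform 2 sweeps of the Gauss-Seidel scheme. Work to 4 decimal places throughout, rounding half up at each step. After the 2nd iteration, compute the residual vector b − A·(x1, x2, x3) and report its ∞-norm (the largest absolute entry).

Iteration 1:
  x1 = (-2 - (4)·1.0000 - (-4)·1.0000) / (9) = -0.2222
  x2 = (3 - (-1)·-0.2222 - (-4)·1.0000) / (7) = 0.9683
  x3 = (-2 - (2)·-0.2222 - (2)·0.9683) / (7) = -0.4989
Iteration 2:
  x1 = (-2 - (4)·0.9683 - (-4)·-0.4989) / (9) = -0.8743
  x2 = (3 - (-1)·-0.8743 - (-4)·-0.4989) / (7) = 0.0186
  x3 = (-2 - (2)·-0.8743 - (2)·0.0186) / (7) = -0.0412
Residual b − A·x = (5.6295, 1.8307, -0.0002); ∞-norm = 5.6295

5.6295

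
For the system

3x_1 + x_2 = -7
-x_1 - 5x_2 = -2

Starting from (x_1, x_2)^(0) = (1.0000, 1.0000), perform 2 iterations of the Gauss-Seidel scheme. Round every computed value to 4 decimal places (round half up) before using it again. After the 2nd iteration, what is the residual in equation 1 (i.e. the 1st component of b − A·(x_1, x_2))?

Iteration 1:
  x_1 = (-7 - (1)·1.0000) / (3) = -2.6667
  x_2 = (-2 - (-1)·-2.6667) / (-5) = 0.9333
Iteration 2:
  x_1 = (-7 - (1)·0.9333) / (3) = -2.6444
  x_2 = (-2 - (-1)·-2.6444) / (-5) = 0.9289
Residual b − A·x = (0.0043, 0.0001)

0.0043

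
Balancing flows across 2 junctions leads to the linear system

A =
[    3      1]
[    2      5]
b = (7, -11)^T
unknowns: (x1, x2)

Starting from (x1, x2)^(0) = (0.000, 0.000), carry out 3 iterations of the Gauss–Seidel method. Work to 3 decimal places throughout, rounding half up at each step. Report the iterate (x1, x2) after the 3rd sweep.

(3.517, -3.607)

Iteration 1:
  x1 = (7 - (1)·0.000) / (3) = 2.333
  x2 = (-11 - (2)·2.333) / (5) = -3.133
Iteration 2:
  x1 = (7 - (1)·-3.133) / (3) = 3.378
  x2 = (-11 - (2)·3.378) / (5) = -3.551
Iteration 3:
  x1 = (7 - (1)·-3.551) / (3) = 3.517
  x2 = (-11 - (2)·3.517) / (5) = -3.607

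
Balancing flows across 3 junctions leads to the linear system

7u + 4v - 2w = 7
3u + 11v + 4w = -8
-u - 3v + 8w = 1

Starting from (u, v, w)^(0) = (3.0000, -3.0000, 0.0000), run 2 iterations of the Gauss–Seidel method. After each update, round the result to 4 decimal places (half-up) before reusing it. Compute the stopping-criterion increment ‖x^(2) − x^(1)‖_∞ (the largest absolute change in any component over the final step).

0.9003

Iteration 1:
  u = (7 - (4)·-3.0000 - (-2)·0.0000) / (7) = 2.7143
  v = (-8 - (3)·2.7143 - (4)·0.0000) / (11) = -1.4675
  w = (1 - (-1)·2.7143 - (-3)·-1.4675) / (8) = -0.0860
Iteration 2:
  u = (7 - (4)·-1.4675 - (-2)·-0.0860) / (7) = 1.8140
  v = (-8 - (3)·1.8140 - (4)·-0.0860) / (11) = -1.1907
  w = (1 - (-1)·1.8140 - (-3)·-1.1907) / (8) = -0.0948
Change: (-0.9003, 0.2768, -0.0088) → max |·| = 0.9003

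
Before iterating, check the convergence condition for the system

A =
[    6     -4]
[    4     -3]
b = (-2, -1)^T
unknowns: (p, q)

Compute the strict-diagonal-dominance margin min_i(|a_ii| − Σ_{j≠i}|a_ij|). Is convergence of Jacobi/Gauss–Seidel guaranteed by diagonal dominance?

row 1: |6| − (4) = 2
row 2: |-3| − (4) = -1
minimum over rows = -1 → not strictly diagonally dominant

-1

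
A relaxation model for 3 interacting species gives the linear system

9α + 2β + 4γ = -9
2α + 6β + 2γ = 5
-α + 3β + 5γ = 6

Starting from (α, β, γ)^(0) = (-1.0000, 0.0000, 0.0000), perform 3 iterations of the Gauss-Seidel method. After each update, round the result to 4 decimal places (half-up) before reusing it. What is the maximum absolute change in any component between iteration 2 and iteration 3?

Iteration 1:
  α = (-9 - (2)·0.0000 - (4)·0.0000) / (9) = -1.0000
  β = (5 - (2)·-1.0000 - (2)·0.0000) / (6) = 1.1667
  γ = (6 - (-1)·-1.0000 - (3)·1.1667) / (5) = 0.3000
Iteration 2:
  α = (-9 - (2)·1.1667 - (4)·0.3000) / (9) = -1.3926
  β = (5 - (2)·-1.3926 - (2)·0.3000) / (6) = 1.1975
  γ = (6 - (-1)·-1.3926 - (3)·1.1975) / (5) = 0.2030
Iteration 3:
  α = (-9 - (2)·1.1975 - (4)·0.2030) / (9) = -1.3563
  β = (5 - (2)·-1.3563 - (2)·0.2030) / (6) = 1.2178
  γ = (6 - (-1)·-1.3563 - (3)·1.2178) / (5) = 0.1981
Change: (0.0363, 0.0203, -0.0049) → max |·| = 0.0363

0.0363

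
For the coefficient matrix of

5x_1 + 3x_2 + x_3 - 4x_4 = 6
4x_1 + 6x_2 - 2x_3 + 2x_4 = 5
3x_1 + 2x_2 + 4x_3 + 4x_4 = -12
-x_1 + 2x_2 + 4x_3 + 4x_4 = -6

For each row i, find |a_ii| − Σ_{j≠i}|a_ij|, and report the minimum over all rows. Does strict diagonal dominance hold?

-5

row 1: |5| − (3+1+4) = -3
row 2: |6| − (4+2+2) = -2
row 3: |4| − (3+2+4) = -5
row 4: |4| − (1+2+4) = -3
minimum over rows = -5 → not strictly diagonally dominant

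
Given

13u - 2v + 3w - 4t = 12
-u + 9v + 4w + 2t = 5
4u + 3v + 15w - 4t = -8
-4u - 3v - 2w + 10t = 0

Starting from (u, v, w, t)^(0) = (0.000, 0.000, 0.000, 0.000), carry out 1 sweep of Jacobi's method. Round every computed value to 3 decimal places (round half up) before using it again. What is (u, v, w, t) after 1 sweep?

Iteration 1:
  u = (12 - (-2)·0.000 - (3)·0.000 - (-4)·0.000) / (13) = 0.923
  v = (5 - (-1)·0.000 - (4)·0.000 - (2)·0.000) / (9) = 0.556
  w = (-8 - (4)·0.000 - (3)·0.000 - (-4)·0.000) / (15) = -0.533
  t = (0 - (-4)·0.000 - (-3)·0.000 - (-2)·0.000) / (10) = 0.000

(0.923, 0.556, -0.533, 0.000)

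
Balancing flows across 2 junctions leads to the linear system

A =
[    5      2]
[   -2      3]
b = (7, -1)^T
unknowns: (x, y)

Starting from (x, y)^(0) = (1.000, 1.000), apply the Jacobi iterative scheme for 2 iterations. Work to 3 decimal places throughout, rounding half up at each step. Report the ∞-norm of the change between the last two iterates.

Iteration 1:
  x = (7 - (2)·1.000) / (5) = 1.000
  y = (-1 - (-2)·1.000) / (3) = 0.333
Iteration 2:
  x = (7 - (2)·0.333) / (5) = 1.267
  y = (-1 - (-2)·1.000) / (3) = 0.333
Change: (0.267, 0.000) → max |·| = 0.267

0.267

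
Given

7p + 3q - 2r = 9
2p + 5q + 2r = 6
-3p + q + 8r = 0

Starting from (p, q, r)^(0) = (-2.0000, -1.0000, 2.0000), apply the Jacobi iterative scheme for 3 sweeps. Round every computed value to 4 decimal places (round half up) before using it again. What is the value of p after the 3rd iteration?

Iteration 1:
  p = (9 - (3)·-1.0000 - (-2)·2.0000) / (7) = 2.2857
  q = (6 - (2)·-2.0000 - (2)·2.0000) / (5) = 1.2000
  r = (0 - (-3)·-2.0000 - (1)·-1.0000) / (8) = -0.6250
Iteration 2:
  p = (9 - (3)·1.2000 - (-2)·-0.6250) / (7) = 0.5929
  q = (6 - (2)·2.2857 - (2)·-0.6250) / (5) = 0.5357
  r = (0 - (-3)·2.2857 - (1)·1.2000) / (8) = 0.7071
Iteration 3:
  p = (9 - (3)·0.5357 - (-2)·0.7071) / (7) = 1.2582
  q = (6 - (2)·0.5929 - (2)·0.7071) / (5) = 0.6800
  r = (0 - (-3)·0.5929 - (1)·0.5357) / (8) = 0.1554

1.2582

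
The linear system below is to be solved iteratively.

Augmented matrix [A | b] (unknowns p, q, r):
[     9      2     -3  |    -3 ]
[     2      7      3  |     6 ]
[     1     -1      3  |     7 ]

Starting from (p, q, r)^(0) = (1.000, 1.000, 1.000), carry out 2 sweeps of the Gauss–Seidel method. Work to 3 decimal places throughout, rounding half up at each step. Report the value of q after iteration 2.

Iteration 1:
  p = (-3 - (2)·1.000 - (-3)·1.000) / (9) = -0.222
  q = (6 - (2)·-0.222 - (3)·1.000) / (7) = 0.492
  r = (7 - (1)·-0.222 - (-1)·0.492) / (3) = 2.571
Iteration 2:
  p = (-3 - (2)·0.492 - (-3)·2.571) / (9) = 0.414
  q = (6 - (2)·0.414 - (3)·2.571) / (7) = -0.363
  r = (7 - (1)·0.414 - (-1)·-0.363) / (3) = 2.074

-0.363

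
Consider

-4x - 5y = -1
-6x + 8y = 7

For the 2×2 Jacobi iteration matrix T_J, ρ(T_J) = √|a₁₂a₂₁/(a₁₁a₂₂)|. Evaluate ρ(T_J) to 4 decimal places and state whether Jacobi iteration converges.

a₁₂a₂₁/(a₁₁a₂₂) = (-5)·(-6) / ((-4)·(8)) = -0.937500
ρ = √|-0.937500| = √0.937500 = 0.9682
ρ < 1, so Jacobi converges

0.9682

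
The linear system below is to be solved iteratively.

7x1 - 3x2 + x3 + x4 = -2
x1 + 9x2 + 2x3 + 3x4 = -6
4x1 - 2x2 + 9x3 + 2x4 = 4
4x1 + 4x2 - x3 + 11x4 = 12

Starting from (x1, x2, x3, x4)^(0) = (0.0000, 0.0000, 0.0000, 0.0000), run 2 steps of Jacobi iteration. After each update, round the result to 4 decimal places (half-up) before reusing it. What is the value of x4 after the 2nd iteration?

1.4776

Iteration 1:
  x1 = (-2 - (-3)·0.0000 - (1)·0.0000 - (1)·0.0000) / (7) = -0.2857
  x2 = (-6 - (1)·0.0000 - (2)·0.0000 - (3)·0.0000) / (9) = -0.6667
  x3 = (4 - (4)·0.0000 - (-2)·0.0000 - (2)·0.0000) / (9) = 0.4444
  x4 = (12 - (4)·0.0000 - (4)·0.0000 - (-1)·0.0000) / (11) = 1.0909
Iteration 2:
  x1 = (-2 - (-3)·-0.6667 - (1)·0.4444 - (1)·1.0909) / (7) = -0.7908
  x2 = (-6 - (1)·-0.2857 - (2)·0.4444 - (3)·1.0909) / (9) = -1.0973
  x3 = (4 - (4)·-0.2857 - (-2)·-0.6667 - (2)·1.0909) / (9) = 0.1808
  x4 = (12 - (4)·-0.2857 - (4)·-0.6667 - (-1)·0.4444) / (11) = 1.4776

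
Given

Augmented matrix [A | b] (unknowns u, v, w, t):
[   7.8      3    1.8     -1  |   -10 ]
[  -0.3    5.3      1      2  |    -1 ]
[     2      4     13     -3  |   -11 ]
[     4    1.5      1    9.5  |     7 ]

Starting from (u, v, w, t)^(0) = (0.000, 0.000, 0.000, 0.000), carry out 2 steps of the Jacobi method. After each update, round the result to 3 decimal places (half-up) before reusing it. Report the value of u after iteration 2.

-0.920

Iteration 1:
  u = (-10 - (3)·0.000 - (1.8)·0.000 - (-1)·0.000) / (7.8) = -1.282
  v = (-1 - (-0.3)·0.000 - (1)·0.000 - (2)·0.000) / (5.3) = -0.189
  w = (-11 - (2)·0.000 - (4)·0.000 - (-3)·0.000) / (13) = -0.846
  t = (7 - (4)·0.000 - (1.5)·0.000 - (1)·0.000) / (9.5) = 0.737
Iteration 2:
  u = (-10 - (3)·-0.189 - (1.8)·-0.846 - (-1)·0.737) / (7.8) = -0.920
  v = (-1 - (-0.3)·-1.282 - (1)·-0.846 - (2)·0.737) / (5.3) = -0.380
  w = (-11 - (2)·-1.282 - (4)·-0.189 - (-3)·0.737) / (13) = -0.421
  t = (7 - (4)·-1.282 - (1.5)·-0.189 - (1)·-0.846) / (9.5) = 1.396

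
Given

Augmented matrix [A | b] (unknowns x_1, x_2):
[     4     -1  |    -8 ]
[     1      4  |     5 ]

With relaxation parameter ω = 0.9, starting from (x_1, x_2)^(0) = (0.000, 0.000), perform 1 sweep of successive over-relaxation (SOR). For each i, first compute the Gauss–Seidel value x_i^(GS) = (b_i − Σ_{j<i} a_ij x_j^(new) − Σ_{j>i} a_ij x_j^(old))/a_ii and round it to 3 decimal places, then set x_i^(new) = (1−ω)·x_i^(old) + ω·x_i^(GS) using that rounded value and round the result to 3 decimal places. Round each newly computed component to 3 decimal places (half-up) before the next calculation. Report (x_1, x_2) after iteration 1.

Iteration 1:
  x_1: GS value = (-8 - (-1)·0.000) / (4) = -2.000;  x_1 ← (1−ω)·0.000 + ω·-2.000 = -1.800
  x_2: GS value = (5 - (1)·-1.800) / (4) = 1.700;  x_2 ← (1−ω)·0.000 + ω·1.700 = 1.530

(-1.800, 1.530)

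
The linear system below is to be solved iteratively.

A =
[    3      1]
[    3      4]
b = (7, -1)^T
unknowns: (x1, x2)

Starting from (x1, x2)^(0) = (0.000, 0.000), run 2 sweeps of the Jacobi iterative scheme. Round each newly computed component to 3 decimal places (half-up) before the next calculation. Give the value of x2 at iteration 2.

-2.000

Iteration 1:
  x1 = (7 - (1)·0.000) / (3) = 2.333
  x2 = (-1 - (3)·0.000) / (4) = -0.250
Iteration 2:
  x1 = (7 - (1)·-0.250) / (3) = 2.417
  x2 = (-1 - (3)·2.333) / (4) = -2.000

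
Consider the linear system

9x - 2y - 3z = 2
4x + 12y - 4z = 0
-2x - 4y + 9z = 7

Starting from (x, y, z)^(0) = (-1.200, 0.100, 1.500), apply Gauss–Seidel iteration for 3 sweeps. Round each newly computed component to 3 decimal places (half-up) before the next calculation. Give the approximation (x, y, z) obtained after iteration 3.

Iteration 1:
  x = (2 - (-2)·0.100 - (-3)·1.500) / (9) = 0.744
  y = (0 - (4)·0.744 - (-4)·1.500) / (12) = 0.252
  z = (7 - (-2)·0.744 - (-4)·0.252) / (9) = 1.055
Iteration 2:
  x = (2 - (-2)·0.252 - (-3)·1.055) / (9) = 0.630
  y = (0 - (4)·0.630 - (-4)·1.055) / (12) = 0.142
  z = (7 - (-2)·0.630 - (-4)·0.142) / (9) = 0.981
Iteration 3:
  x = (2 - (-2)·0.142 - (-3)·0.981) / (9) = 0.581
  y = (0 - (4)·0.581 - (-4)·0.981) / (12) = 0.133
  z = (7 - (-2)·0.581 - (-4)·0.133) / (9) = 0.966

(0.581, 0.133, 0.966)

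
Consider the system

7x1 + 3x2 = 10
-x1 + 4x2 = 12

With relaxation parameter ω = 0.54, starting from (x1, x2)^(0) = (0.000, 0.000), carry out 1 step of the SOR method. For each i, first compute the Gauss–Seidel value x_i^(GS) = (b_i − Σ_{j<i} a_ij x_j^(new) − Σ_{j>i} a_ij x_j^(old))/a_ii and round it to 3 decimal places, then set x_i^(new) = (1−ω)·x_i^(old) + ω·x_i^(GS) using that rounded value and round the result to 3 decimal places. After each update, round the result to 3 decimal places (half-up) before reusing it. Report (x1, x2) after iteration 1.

Iteration 1:
  x1: GS value = (10 - (3)·0.000) / (7) = 1.429;  x1 ← (1−ω)·0.000 + ω·1.429 = 0.772
  x2: GS value = (12 - (-1)·0.772) / (4) = 3.193;  x2 ← (1−ω)·0.000 + ω·3.193 = 1.724

(0.772, 1.724)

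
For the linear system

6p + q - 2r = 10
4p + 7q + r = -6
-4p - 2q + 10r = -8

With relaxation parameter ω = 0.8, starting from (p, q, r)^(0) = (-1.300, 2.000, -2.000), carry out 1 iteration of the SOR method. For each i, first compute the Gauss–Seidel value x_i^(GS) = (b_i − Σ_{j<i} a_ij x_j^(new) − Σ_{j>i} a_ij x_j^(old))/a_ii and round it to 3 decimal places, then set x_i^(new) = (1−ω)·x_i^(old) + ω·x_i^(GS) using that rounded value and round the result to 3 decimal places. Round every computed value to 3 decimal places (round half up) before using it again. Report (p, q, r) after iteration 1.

Iteration 1:
  p: GS value = (10 - (1)·2.000 - (-2)·-2.000) / (6) = 0.667;  p ← (1−ω)·-1.300 + ω·0.667 = 0.274
  q: GS value = (-6 - (4)·0.274 - (1)·-2.000) / (7) = -0.728;  q ← (1−ω)·2.000 + ω·-0.728 = -0.182
  r: GS value = (-8 - (-4)·0.274 - (-2)·-0.182) / (10) = -0.727;  r ← (1−ω)·-2.000 + ω·-0.727 = -0.982

(0.274, -0.182, -0.982)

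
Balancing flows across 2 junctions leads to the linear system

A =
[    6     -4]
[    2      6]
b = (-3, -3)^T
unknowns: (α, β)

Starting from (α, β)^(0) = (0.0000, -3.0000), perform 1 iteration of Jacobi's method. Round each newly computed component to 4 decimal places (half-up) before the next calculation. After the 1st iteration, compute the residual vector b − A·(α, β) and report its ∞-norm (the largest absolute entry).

Iteration 1:
  α = (-3 - (-4)·-3.0000) / (6) = -2.5000
  β = (-3 - (2)·0.0000) / (6) = -0.5000
Residual b − A·x = (10.0000, 5.0000); ∞-norm = 10.0000

10.0000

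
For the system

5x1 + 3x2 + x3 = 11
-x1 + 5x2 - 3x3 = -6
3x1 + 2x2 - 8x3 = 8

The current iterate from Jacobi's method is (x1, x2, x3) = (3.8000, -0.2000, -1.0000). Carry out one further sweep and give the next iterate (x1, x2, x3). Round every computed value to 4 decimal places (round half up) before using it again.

(2.5200, -1.0400, 0.3750)

One sweep:
  x1 = (11 - (3)·-0.2000 - (1)·-1.0000) / (5) = 2.5200
  x2 = (-6 - (-1)·3.8000 - (-3)·-1.0000) / (5) = -1.0400
  x3 = (8 - (3)·3.8000 - (2)·-0.2000) / (-8) = 0.3750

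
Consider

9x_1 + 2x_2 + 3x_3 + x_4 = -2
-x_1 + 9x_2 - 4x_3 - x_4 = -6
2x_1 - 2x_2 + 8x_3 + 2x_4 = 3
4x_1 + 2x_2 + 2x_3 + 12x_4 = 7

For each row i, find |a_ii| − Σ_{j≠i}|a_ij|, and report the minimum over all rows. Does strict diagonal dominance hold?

row 1: |9| − (2+3+1) = 3
row 2: |9| − (1+4+1) = 3
row 3: |8| − (2+2+2) = 2
row 4: |12| − (4+2+2) = 4
minimum over rows = 2 → strictly diagonally dominant (convergence guaranteed)

2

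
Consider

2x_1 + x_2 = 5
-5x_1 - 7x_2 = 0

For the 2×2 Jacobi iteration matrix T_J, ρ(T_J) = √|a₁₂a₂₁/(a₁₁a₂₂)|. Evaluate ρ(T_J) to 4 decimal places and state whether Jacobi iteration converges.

a₁₂a₂₁/(a₁₁a₂₂) = (1)·(-5) / ((2)·(-7)) = 0.357143
ρ = √|0.357143| = √0.357143 = 0.5976
ρ < 1, so Jacobi converges

0.5976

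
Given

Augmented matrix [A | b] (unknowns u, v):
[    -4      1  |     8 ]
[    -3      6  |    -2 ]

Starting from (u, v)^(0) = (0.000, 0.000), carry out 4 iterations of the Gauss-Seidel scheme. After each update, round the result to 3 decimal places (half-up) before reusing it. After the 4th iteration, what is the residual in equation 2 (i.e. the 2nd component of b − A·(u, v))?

-0.002

Iteration 1:
  u = (8 - (1)·0.000) / (-4) = -2.000
  v = (-2 - (-3)·-2.000) / (6) = -1.333
Iteration 2:
  u = (8 - (1)·-1.333) / (-4) = -2.333
  v = (-2 - (-3)·-2.333) / (6) = -1.500
Iteration 3:
  u = (8 - (1)·-1.500) / (-4) = -2.375
  v = (-2 - (-3)·-2.375) / (6) = -1.521
Iteration 4:
  u = (8 - (1)·-1.521) / (-4) = -2.380
  v = (-2 - (-3)·-2.380) / (6) = -1.523
Residual b − A·x = (0.003, -0.002)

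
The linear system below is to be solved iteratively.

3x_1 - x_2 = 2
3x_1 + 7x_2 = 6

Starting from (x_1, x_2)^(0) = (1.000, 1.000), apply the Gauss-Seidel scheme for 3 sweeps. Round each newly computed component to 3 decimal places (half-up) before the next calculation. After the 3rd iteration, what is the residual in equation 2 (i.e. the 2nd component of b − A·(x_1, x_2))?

Iteration 1:
  x_1 = (2 - (-1)·1.000) / (3) = 1.000
  x_2 = (6 - (3)·1.000) / (7) = 0.429
Iteration 2:
  x_1 = (2 - (-1)·0.429) / (3) = 0.810
  x_2 = (6 - (3)·0.810) / (7) = 0.510
Iteration 3:
  x_1 = (2 - (-1)·0.510) / (3) = 0.837
  x_2 = (6 - (3)·0.837) / (7) = 0.498
Residual b − A·x = (-0.013, 0.003)

0.003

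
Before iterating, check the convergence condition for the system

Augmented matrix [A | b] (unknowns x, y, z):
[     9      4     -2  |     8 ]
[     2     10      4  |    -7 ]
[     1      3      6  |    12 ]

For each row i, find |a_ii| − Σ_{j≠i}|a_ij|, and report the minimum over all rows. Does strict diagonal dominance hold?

row 1: |9| − (4+2) = 3
row 2: |10| − (2+4) = 4
row 3: |6| − (1+3) = 2
minimum over rows = 2 → strictly diagonally dominant (convergence guaranteed)

2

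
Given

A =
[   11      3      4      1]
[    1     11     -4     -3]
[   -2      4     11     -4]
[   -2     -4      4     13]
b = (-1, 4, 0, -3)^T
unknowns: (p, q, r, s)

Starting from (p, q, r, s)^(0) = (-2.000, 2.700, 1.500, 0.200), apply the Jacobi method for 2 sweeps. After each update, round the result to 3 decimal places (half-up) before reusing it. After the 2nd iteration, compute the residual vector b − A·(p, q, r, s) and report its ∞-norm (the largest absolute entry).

9.463

Iteration 1:
  p = (-1 - (3)·2.700 - (4)·1.500 - (1)·0.200) / (11) = -1.391
  q = (4 - (1)·-2.000 - (-4)·1.500 - (-3)·0.200) / (11) = 1.145
  r = (0 - (-2)·-2.000 - (4)·2.700 - (-4)·0.200) / (11) = -1.273
  s = (-3 - (-2)·-2.000 - (-4)·2.700 - (4)·1.500) / (13) = -0.169
Iteration 2:
  p = (-1 - (3)·1.145 - (4)·-1.273 - (1)·-0.169) / (11) = 0.075
  q = (4 - (1)·-1.391 - (-4)·-1.273 - (-3)·-0.169) / (11) = -0.019
  r = (0 - (-2)·-1.391 - (4)·1.145 - (-4)·-0.169) / (11) = -0.731
  s = (-3 - (-2)·-1.391 - (-4)·1.145 - (4)·-1.273) / (13) = 0.299
Residual b − A·x = (0.857, 2.107, 9.463, -3.889); ∞-norm = 9.463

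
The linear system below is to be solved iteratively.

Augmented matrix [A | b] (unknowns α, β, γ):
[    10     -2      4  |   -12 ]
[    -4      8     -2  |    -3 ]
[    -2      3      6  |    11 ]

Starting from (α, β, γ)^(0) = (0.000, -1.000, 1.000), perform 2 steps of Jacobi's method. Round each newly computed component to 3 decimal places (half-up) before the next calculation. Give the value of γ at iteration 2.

1.296

Iteration 1:
  α = (-12 - (-2)·-1.000 - (4)·1.000) / (10) = -1.800
  β = (-3 - (-4)·0.000 - (-2)·1.000) / (8) = -0.125
  γ = (11 - (-2)·0.000 - (3)·-1.000) / (6) = 2.333
Iteration 2:
  α = (-12 - (-2)·-0.125 - (4)·2.333) / (10) = -2.158
  β = (-3 - (-4)·-1.800 - (-2)·2.333) / (8) = -0.692
  γ = (11 - (-2)·-1.800 - (3)·-0.125) / (6) = 1.296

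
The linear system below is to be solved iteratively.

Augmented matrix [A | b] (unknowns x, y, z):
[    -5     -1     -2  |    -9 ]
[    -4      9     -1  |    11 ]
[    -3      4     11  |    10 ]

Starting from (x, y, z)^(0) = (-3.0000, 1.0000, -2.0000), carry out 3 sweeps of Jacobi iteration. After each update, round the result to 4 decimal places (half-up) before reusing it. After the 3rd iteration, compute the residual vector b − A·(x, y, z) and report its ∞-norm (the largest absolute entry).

6.2633

Iteration 1:
  x = (-9 - (-1)·1.0000 - (-2)·-2.0000) / (-5) = 2.4000
  y = (11 - (-4)·-3.0000 - (-1)·-2.0000) / (9) = -0.3333
  z = (10 - (-3)·-3.0000 - (4)·1.0000) / (11) = -0.2727
Iteration 2:
  x = (-9 - (-1)·-0.3333 - (-2)·-0.2727) / (-5) = 1.9757
  y = (11 - (-4)·2.4000 - (-1)·-0.2727) / (9) = 2.2586
  z = (10 - (-3)·2.4000 - (4)·-0.3333) / (11) = 1.6848
Iteration 3:
  x = (-9 - (-1)·2.2586 - (-2)·1.6848) / (-5) = 0.6744
  y = (11 - (-4)·1.9757 - (-1)·1.6848) / (9) = 2.2875
  z = (10 - (-3)·1.9757 - (4)·2.2586) / (11) = 0.6266
Residual b − A·x = (-2.0873, -6.2633, -4.0194); ∞-norm = 6.2633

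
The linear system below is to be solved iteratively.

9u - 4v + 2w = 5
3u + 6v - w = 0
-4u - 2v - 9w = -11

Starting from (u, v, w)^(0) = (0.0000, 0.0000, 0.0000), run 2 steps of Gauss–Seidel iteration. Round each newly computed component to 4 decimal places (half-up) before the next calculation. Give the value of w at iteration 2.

1.1166

Iteration 1:
  u = (5 - (-4)·0.0000 - (2)·0.0000) / (9) = 0.5556
  v = (0 - (3)·0.5556 - (-1)·0.0000) / (6) = -0.2778
  w = (-11 - (-4)·0.5556 - (-2)·-0.2778) / (-9) = 1.0370
Iteration 2:
  u = (5 - (-4)·-0.2778 - (2)·1.0370) / (9) = 0.2016
  v = (0 - (3)·0.2016 - (-1)·1.0370) / (6) = 0.0720
  w = (-11 - (-4)·0.2016 - (-2)·0.0720) / (-9) = 1.1166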